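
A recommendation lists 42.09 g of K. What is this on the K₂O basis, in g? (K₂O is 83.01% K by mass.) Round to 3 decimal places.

K₂O = 42.09 / 0.8301 = 50.7047 g.

50.705 g K₂O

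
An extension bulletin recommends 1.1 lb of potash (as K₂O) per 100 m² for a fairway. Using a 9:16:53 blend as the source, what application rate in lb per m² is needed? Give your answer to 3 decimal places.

0.021 lb of product per sq m

Product per 100 m² = 1.1 / 53% = 2.07547 lb.
Convert to per m²: 2.07547 × 0.01 = 0.0207547 lb.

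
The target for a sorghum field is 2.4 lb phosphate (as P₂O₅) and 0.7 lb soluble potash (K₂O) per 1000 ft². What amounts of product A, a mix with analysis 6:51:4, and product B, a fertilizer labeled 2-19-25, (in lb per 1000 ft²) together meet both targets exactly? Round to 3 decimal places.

3.895 lb product A, 2.177 lb product B

With a, b = lb per 1000 ft² of product A and product B:
P₂O₅: 0.51·a + 0.19·b = 2.4
K₂O: 0.04·a + 0.25·b = 0.7
Eliminate b: (row1) − 0.19/0.25·(row2) → 0.4796·a = 1.868, so a = 3.89491.
Then b = (0.7 − 0.04·3.89491) / 0.25 = 2.17681.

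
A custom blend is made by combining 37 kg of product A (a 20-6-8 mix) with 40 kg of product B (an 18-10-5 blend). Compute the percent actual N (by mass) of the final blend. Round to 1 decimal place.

19.0% N

Total mass = 37 + 40 = 77 kg.
N mass = 20%×37 + 18%×40 = 14.6 kg.
% N = 14.6 / 77 = 18.961%.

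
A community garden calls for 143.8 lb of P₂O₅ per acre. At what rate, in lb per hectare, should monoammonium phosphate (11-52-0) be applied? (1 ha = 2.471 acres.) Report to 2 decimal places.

683.33 lb of product per hectare

Product per acre = 143.8 / 52% = 276.538 lb.
Convert to per hectare: 276.538 × 2.471 = 683.327 lb.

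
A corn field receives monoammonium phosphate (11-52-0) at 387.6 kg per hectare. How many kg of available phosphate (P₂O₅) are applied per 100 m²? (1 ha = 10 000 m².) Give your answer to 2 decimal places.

P₂O₅ per hectare = 387.6 × 52% = 201.552 kg.
Convert to per 100 m²: 201.552 × 0.01 = 2.01552 kg.

2.02 kg P₂O₅ per hundred sq m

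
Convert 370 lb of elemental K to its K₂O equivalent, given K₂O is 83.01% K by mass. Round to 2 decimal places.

K₂O = 370 / 0.8301 = 445.729 lb.

445.73 lb K₂O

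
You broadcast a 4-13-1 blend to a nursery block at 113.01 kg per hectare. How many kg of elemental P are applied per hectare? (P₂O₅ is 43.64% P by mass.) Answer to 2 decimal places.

6.41 kg P per hectare

P₂O₅ per hectare = 113.01 × 13% = 14.6913 kg.
Elemental P = 14.6913 × 0.4364 = 6.41128 kg per hectare.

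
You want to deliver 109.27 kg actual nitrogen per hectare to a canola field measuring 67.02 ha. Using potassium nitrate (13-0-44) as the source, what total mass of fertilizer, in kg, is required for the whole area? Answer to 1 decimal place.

Product per hectare = 109.27 / 13% = 840.538 kg.
Total product = 840.538 × 67.02 = 56332.89 kg.

56332.9 kg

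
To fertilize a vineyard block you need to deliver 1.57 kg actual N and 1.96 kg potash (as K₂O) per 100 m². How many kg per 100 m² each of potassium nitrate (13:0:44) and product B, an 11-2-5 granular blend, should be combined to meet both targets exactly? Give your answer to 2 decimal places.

3.27 kg potassium nitrate, 10.41 kg product B

Let a = kg of potassium nitrate, b = kg of product B (per 100 m²).
N: 0.13·a + 0.11·b = 1.57
K₂O: 0.44·a + 0.05·b = 1.96
From row1: a = (1.57 − 0.11·b) / 0.13.
Into row2: 0.44·(1.57 − 0.11·b)/0.13 + 0.05·b = 1.96 → b = 10.4057, a = 3.27208.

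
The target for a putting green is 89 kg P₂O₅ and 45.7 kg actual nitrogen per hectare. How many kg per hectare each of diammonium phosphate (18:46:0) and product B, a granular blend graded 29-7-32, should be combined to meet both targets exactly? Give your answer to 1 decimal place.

Per-hectare balance (a = diammonium phosphate, b = product B):
P₂O₅: 0.46·a + 0.07·b = 89
N: 0.18·a + 0.29·b = 45.7
Eliminate b: (row1) − 0.07/0.29·(row2) → 0.416552·a = 77.969, so a = 187.177.
Then b = (45.7 − 0.18·187.177) / 0.29 = 41.4073.

187.2 kg diammonium phosphate, 41.4 kg product B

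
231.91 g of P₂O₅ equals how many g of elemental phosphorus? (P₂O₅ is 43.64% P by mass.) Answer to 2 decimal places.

P = 231.91 × 0.4364 = 101.206 g.

101.21 g P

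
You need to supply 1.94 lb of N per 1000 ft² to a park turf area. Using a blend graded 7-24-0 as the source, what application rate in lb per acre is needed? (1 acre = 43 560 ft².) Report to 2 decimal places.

1207.23 lb of product per acre

Product per 1000 ft² = 1.94 / 7% = 27.7143 lb.
Convert to per acre: 27.7143 × 43.56 = 1207.234 lb.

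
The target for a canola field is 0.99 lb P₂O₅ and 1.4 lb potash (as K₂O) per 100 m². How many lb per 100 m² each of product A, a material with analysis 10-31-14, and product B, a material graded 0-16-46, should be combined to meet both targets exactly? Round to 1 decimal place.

Let a = lb of product A, b = lb of product B (per 100 m²).
P₂O₅: 0.31·a + 0.16·b = 0.99
K₂O: 0.14·a + 0.46·b = 1.4
Eliminate b: (row1) − 0.16/0.46·(row2) → 0.261304·a = 0.503043, so a = 1.92512.
Then b = (1.4 − 0.14·1.92512) / 0.46 = 2.45757.

1.9 lb product A, 2.5 lb product B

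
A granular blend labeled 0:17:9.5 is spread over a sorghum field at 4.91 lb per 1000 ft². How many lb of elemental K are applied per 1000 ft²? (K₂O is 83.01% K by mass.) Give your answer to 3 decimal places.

K₂O per 1000 ft² = 4.91 × 9.5% = 0.46645 lb.
Elemental K = 0.46645 × 0.8301 = 0.3872 lb per 1000 ft².

0.387 lb K per thousand sq ft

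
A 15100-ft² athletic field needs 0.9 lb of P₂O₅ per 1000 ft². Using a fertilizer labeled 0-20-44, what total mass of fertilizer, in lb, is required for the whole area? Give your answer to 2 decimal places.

Product per 1000 ft² = 0.9 / 20% = 4.5 lb.
Total product = 4.5 × 15100 / 1000 = 67.95 lb.

67.95 lb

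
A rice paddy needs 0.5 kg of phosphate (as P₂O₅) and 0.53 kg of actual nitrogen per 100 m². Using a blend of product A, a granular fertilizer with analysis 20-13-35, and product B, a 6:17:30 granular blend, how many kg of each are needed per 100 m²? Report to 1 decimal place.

Per-100 m² balance (a = product A, b = product B):
P₂O₅: 0.13·a + 0.17·b = 0.5
N: 0.2·a + 0.06·b = 0.53
Eliminate b: (row1) − 0.17/0.06·(row2) → -0.436667·a = -1.00167, so a = 2.29389.
Then b = (0.53 − 0.2·2.29389) / 0.06 = 1.18702.

2.3 kg product A, 1.2 kg product B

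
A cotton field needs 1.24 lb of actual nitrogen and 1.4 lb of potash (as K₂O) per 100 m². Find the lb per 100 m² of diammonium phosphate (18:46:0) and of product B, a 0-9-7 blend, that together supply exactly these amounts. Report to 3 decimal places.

Let a = lb of diammonium phosphate, b = lb of product B (per 100 m²).
N: 0.18·a + 0·b = 1.24
K₂O: 0·a + 0.07·b = 1.4
Solving simultaneously: a = 6.88889, b = 20.

6.889 lb diammonium phosphate, 20.000 lb product B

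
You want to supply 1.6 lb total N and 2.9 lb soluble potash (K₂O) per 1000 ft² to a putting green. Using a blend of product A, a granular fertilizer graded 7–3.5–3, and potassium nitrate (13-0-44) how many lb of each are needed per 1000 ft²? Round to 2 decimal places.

12.16 lb product A, 5.76 lb potassium nitrate

With a, b = lb per 1000 ft² of product A and potassium nitrate:
N: 0.07·a + 0.13·b = 1.6
K₂O: 0.03·a + 0.44·b = 2.9
Eliminate b: (row1) − 0.13/0.44·(row2) → 0.0611364·a = 0.743182, so a = 12.1561.
Then b = (2.9 − 0.03·12.1561) / 0.44 = 5.76208.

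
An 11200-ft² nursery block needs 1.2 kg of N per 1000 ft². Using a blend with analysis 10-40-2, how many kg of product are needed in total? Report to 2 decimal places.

134.40 kg

Product per 1000 ft² = 1.2 / 10% = 12 kg.
Total product = 12 × 11200 / 1000 = 134.4 kg.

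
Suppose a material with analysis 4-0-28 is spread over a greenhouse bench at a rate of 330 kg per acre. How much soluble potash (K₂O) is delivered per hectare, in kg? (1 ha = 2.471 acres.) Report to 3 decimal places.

228.320 kg K₂O per hectare

K₂O per acre = 330 × 28% = 92.4 kg.
Convert to per hectare: 92.4 × 2.471 = 228.3204 kg.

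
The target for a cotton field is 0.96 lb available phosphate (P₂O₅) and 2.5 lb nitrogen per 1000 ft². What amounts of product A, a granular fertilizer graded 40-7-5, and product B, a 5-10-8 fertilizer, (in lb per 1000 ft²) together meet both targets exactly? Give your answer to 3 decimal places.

Let a = lb of product A, b = lb of product B (per 1000 ft²).
P₂O₅: 0.07·a + 0.1·b = 0.96
N: 0.4·a + 0.05·b = 2.5
Eliminate a: (row1) − 0.07/0.4·(row2) → 0.09125·b = 0.5225, so b = 5.72603.
Back-substitute: a = (0.96 − 0.1·5.72603) / 0.07 = 5.53425.

5.534 lb product A, 5.726 lb product B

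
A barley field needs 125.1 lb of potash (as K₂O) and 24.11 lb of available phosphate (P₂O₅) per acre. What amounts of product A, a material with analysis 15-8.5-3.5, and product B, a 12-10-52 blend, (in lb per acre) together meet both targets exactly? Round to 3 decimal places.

0.668 lb product A, 240.532 lb product B

Per-acre balance (a = product A, b = product B):
K₂O: 0.035·a + 0.52·b = 125.1
P₂O₅: 0.085·a + 0.1·b = 24.11
Eliminate b: (row1) − 0.52/0.1·(row2) → -0.407·a = -0.272, so a = 0.668305.
Then b = (24.11 − 0.085·0.668305) / 0.1 = 240.5319.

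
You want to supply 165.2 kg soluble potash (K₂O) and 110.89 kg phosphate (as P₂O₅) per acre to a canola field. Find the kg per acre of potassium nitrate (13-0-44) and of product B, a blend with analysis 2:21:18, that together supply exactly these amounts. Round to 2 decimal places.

With a, b = kg per acre of potassium nitrate and product B:
K₂O: 0.44·a + 0.18·b = 165.2
P₂O₅: 0·a + 0.21·b = 110.89
Solving simultaneously: a = 159.435, b = 528.048.

159.44 kg potassium nitrate, 528.05 kg product B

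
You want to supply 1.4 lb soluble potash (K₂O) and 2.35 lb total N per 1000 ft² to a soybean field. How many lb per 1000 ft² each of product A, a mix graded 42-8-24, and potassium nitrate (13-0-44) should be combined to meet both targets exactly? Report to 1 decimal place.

Per-1000 ft² balance (a = product A, b = potassium nitrate):
K₂O: 0.24·a + 0.44·b = 1.4
N: 0.42·a + 0.13·b = 2.35
Solving simultaneously: a = 5.54688, b = 0.15625.

5.5 lb product A, 0.2 lb potassium nitrate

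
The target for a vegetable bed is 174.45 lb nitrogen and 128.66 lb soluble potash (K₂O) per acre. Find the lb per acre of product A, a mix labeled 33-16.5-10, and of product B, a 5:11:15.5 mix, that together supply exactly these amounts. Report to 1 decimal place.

446.5 lb product A, 542.0 lb product B

Let a = lb of product A, b = lb of product B (per acre).
N: 0.33·a + 0.05·b = 174.45
K₂O: 0.1·a + 0.155·b = 128.66
From row1: a = (174.45 − 0.05·b) / 0.33.
Into row2: 0.1·(174.45 − 0.05·b)/0.33 + 0.155·b = 128.66 → b = 541.989, a = 446.517.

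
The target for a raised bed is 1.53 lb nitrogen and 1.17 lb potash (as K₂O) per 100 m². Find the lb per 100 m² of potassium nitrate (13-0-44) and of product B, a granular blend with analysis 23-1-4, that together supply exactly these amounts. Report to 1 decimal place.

Let a = lb of potassium nitrate, b = lb of product B (per 100 m²).
N: 0.13·a + 0.23·b = 1.53
K₂O: 0.44·a + 0.04·b = 1.17
Solving simultaneously: a = 2.16562, b = 5.42812.

2.2 lb potassium nitrate, 5.4 lb product B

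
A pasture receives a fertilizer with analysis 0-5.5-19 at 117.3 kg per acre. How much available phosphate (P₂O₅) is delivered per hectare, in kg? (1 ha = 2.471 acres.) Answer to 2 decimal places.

15.94 kg P₂O₅ per hectare

P₂O₅ per acre = 117.3 × 5.5% = 6.4515 kg.
Convert to per hectare: 6.4515 × 2.471 = 15.9417 kg.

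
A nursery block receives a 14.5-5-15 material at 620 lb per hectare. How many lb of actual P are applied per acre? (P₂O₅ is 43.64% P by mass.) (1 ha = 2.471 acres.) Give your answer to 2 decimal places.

5.47 lb P per acre

P₂O₅ per hectare = 620 × 5% = 31 lb.
Elemental P = 31 × 0.4364 = 13.5284 lb per hectare.
Convert to per acre: 13.5284 × 0.404694 = 5.47487 lb.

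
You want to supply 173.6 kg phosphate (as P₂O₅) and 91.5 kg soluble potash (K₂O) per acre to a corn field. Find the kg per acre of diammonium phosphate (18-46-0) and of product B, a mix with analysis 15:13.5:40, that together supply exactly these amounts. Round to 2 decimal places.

Per-acre balance (a = diammonium phosphate, b = product B):
P₂O₅: 0.46·a + 0.135·b = 173.6
K₂O: 0·a + 0.4·b = 91.5
Solving simultaneously: a = 310.258, b = 228.75.

310.26 kg diammonium phosphate, 228.75 kg product B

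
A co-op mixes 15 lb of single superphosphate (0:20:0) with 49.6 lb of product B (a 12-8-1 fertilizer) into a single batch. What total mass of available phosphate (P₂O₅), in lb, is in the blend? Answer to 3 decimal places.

P₂O₅ mass = 20%×15 + 8%×49.6 = 6.968 lb.

6.968 lb P₂O₅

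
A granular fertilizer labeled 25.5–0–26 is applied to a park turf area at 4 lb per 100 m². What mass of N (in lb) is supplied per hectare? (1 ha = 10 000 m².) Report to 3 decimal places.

nitrogen per 100 m² = 4 × 25.5% = 1.02 lb.
Convert to per hectare: 1.02 × 100 = 102 lb.

102.000 lb N per hectare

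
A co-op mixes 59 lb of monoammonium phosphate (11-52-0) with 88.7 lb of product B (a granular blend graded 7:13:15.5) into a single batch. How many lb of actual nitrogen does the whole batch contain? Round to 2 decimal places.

12.70 lb N

N mass = 11%×59 + 7%×88.7 = 12.699 lb.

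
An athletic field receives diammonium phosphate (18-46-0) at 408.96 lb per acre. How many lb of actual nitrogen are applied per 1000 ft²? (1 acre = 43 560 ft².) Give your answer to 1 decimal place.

1.7 lb N per thousand sq ft

nitrogen per acre = 408.96 × 18% = 73.6128 lb.
Convert to per 1000 ft²: 73.6128 × 0.0229568 = 1.68992 lb.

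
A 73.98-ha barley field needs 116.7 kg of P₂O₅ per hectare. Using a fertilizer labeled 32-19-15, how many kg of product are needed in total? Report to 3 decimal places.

45439.295 kg

Product per hectare = 116.7 / 19% = 614.211 kg.
Total product = 614.211 × 73.98 = 45439.2947 kg.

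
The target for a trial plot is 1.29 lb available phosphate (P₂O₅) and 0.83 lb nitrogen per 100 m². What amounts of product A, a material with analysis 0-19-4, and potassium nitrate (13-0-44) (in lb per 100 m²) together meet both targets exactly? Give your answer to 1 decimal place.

6.8 lb product A, 6.4 lb potassium nitrate

Per-100 m² balance (a = product A, b = potassium nitrate):
P₂O₅: 0.19·a + 0·b = 1.29
N: 0·a + 0.13·b = 0.83
Solving simultaneously: a = 6.78947, b = 6.38462.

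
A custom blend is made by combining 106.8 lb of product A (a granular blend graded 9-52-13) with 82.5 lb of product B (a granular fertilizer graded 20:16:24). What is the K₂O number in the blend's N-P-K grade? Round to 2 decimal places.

17.79% K₂O

Total mass = 106.8 + 82.5 = 189.3 lb.
K₂O mass = 13%×106.8 + 24%×82.5 = 33.684 lb.
% K₂O = 33.684 / 189.3 = 17.794%.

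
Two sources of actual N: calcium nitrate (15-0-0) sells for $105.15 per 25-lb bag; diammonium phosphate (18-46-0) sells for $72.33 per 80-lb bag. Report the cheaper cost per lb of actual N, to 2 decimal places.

$5.02 per lb N (diammonium phosphate)

calcium nitrate: N per bag = 25 × 15% = 3.75 lb; cost = 105.15 / 3.75 = $28.0400/lb N.
diammonium phosphate: N per bag = 80 × 18% = 14.4 lb; cost = 72.33 / 14.4 = $5.0229/lb N.
diammonium phosphate is cheaper.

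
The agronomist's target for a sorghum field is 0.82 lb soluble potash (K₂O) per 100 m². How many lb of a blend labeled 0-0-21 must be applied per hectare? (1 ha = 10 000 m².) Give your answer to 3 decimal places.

390.476 lb of product per hectare

Product per 100 m² = 0.82 / 21% = 3.90476 lb.
Convert to per hectare: 3.90476 × 100 = 390.4762 lb.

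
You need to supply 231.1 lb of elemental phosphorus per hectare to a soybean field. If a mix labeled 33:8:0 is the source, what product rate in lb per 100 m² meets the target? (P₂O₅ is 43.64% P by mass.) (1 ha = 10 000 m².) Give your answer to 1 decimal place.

66.2 lb of product per hundred sq m

As P₂O₅: 231.1 / 0.4364 = 529.56 lb per hectare.
Product per hectare = 529.56 / 8% = 6619.5 lb.
Convert to per 100 m²: 6619.5 × 0.01 = 66.195 lb.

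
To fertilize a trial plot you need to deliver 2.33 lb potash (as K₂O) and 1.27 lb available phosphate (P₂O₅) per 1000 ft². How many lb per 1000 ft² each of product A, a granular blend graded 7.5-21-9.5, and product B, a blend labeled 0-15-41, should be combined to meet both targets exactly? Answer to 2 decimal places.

With a, b = lb per 1000 ft² of product A and product B:
K₂O: 0.095·a + 0.41·b = 2.33
P₂O₅: 0.21·a + 0.15·b = 1.27
Solving simultaneously: a = 2.38274, b = 5.13083.

2.38 lb product A, 5.13 lb product B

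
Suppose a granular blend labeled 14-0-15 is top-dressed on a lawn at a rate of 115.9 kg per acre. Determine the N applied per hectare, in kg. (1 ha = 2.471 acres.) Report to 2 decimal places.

40.09 kg N per hectare

nitrogen per acre = 115.9 × 14% = 16.226 kg.
Convert to per hectare: 16.226 × 2.471 = 40.0944 kg.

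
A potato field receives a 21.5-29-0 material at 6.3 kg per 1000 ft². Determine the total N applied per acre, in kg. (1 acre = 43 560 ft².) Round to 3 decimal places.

59.002 kg N per acre

nitrogen per 1000 ft² = 6.3 × 21.5% = 1.3545 kg.
Convert to per acre: 1.3545 × 43.56 = 59.00202 kg.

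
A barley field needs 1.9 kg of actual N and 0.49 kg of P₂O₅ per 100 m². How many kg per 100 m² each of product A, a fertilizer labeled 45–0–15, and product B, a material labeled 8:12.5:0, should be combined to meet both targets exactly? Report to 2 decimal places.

3.53 kg product A, 3.92 kg product B

Per-100 m² balance (a = product A, b = product B):
N: 0.45·a + 0.08·b = 1.9
P₂O₅: 0·a + 0.125·b = 0.49
Solving simultaneously: a = 3.52533, b = 3.92.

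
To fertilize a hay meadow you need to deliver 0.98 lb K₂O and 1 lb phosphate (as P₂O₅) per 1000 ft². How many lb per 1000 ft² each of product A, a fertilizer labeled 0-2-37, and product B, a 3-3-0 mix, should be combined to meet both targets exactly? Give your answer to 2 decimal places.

2.65 lb product A, 31.57 lb product B

With a, b = lb per 1000 ft² of product A and product B:
K₂O: 0.37·a + 0·b = 0.98
P₂O₅: 0.02·a + 0.03·b = 1
Eliminate b: (row1) − 0/0.03·(row2) → 0.37·a = 0.98, so a = 2.64865.
Then b = (1 − 0.02·2.64865) / 0.03 = 31.5676.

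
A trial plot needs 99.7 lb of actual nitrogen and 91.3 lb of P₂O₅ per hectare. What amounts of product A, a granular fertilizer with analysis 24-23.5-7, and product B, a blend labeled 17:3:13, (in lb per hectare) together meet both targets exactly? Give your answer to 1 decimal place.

382.6 lb product A, 46.3 lb product B

With a, b = lb per hectare of product A and product B:
N: 0.24·a + 0.17·b = 99.7
P₂O₅: 0.235·a + 0.03·b = 91.3
Solving simultaneously: a = 382.595, b = 46.3359.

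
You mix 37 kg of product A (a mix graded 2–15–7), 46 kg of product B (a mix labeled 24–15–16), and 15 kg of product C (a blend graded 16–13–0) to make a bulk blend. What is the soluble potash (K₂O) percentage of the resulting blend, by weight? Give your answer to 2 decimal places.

10.15% K₂O

Total mass = 37 + 46 + 15 = 98 kg.
K₂O mass = 7%×37 + 16%×46 + 0%×15 = 9.95 kg.
% K₂O = 9.95 / 98 = 10.1531%.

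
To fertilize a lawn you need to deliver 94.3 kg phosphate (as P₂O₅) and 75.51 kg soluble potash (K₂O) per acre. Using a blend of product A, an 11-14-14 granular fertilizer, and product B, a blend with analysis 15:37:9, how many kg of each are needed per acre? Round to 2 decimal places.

496.22 kg product A, 67.11 kg product B

Per-acre balance (a = product A, b = product B):
P₂O₅: 0.14·a + 0.37·b = 94.3
K₂O: 0.14·a + 0.09·b = 75.51
Eliminate a: (row1) − 0.14/0.14·(row2) → 0.28·b = 18.79, so b = 67.1071.
Back-substitute: a = (94.3 − 0.37·67.1071) / 0.14 = 496.217.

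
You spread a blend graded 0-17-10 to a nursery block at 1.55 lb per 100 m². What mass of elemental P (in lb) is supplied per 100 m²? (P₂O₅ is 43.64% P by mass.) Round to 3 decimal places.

P₂O₅ per 100 m² = 1.55 × 17% = 0.2635 lb.
Elemental P = 0.2635 × 0.4364 = 0.114991 lb per 100 m².

0.115 lb P per hundred sq m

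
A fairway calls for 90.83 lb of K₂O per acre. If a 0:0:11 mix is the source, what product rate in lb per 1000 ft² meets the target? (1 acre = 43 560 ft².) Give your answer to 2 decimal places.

Product per acre = 90.83 / 11% = 825.727 lb.
Convert to per 1000 ft²: 825.727 × 0.0229568 = 18.9561 lb.

18.96 lb of product per thousand sq ft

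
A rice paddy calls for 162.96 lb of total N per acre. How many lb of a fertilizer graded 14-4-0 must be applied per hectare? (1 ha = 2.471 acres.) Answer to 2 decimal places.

Product per acre = 162.96 / 14% = 1164 lb.
Convert to per hectare: 1164 × 2.471 = 2876.244 lb.

2876.24 lb of product per hectare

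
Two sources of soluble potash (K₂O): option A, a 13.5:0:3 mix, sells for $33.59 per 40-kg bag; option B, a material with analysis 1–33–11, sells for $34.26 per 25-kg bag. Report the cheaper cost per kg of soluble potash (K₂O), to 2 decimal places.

option A: K₂O per bag = 40 × 3% = 1.2 kg; cost = 33.59 / 1.2 = $27.9917/kg K₂O.
option B: K₂O per bag = 25 × 11% = 2.75 kg; cost = 34.26 / 2.75 = $12.4582/kg K₂O.
option B is cheaper.

$12.46 per kg K₂O (option B)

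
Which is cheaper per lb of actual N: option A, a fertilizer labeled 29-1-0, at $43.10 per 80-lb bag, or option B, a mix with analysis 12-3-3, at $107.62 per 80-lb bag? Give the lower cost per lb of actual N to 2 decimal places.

$1.86 per lb N (option A)

option A: N per bag = 80 × 29% = 23.2 lb; cost = 43.10 / 23.2 = $1.8578/lb N.
option B: N per bag = 80 × 12% = 9.6 lb; cost = 107.62 / 9.6 = $11.2104/lb N.
option A is cheaper.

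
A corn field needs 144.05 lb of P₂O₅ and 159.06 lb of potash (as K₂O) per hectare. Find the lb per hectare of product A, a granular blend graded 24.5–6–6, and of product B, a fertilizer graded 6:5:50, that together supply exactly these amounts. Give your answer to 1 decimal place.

Per-hectare balance (a = product A, b = product B):
P₂O₅: 0.06·a + 0.05·b = 144.05
K₂O: 0.06·a + 0.5·b = 159.06
Solving simultaneously: a = 2373.04, b = 33.3556.

2373.0 lb product A, 33.4 lb product B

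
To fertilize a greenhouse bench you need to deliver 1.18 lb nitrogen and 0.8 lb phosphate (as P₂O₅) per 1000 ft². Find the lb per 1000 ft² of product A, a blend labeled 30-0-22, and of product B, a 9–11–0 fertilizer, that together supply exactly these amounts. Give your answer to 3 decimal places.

Per-1000 ft² balance (a = product A, b = product B):
N: 0.3·a + 0.09·b = 1.18
P₂O₅: 0·a + 0.11·b = 0.8
Solving simultaneously: a = 1.75152, b = 7.27273.

1.752 lb product A, 7.273 lb product B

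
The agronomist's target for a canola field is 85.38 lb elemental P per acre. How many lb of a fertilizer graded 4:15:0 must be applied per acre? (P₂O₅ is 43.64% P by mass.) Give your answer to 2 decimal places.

As P₂O₅: 85.38 / 0.4364 = 195.646 lb per acre.
Product per acre = 195.646 / 15% = 1304.308 lb.

1304.31 lb of product per acre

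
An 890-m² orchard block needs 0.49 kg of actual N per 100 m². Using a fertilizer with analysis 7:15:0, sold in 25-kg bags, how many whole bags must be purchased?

3 bags

Product per 100 m² = 0.49 / 7% = 7 kg.
Total product = 7 × 890 / 100 = 62.3 kg.
Bags = ⌈62.3 / 25⌉ = 3.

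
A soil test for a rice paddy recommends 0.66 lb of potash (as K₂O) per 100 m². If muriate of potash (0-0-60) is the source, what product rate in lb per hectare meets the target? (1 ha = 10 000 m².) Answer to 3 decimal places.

Product per 100 m² = 0.66 / 60% = 1.1 lb.
Convert to per hectare: 1.1 × 100 = 110 lb.

110.000 lb of product per hectare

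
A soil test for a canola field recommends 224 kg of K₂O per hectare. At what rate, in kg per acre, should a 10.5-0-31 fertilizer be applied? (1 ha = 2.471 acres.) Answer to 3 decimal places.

292.424 kg of product per acre

Product per hectare = 224 / 31% = 722.581 kg.
Convert to per acre: 722.581 × 0.404694 = 292.4244 kg.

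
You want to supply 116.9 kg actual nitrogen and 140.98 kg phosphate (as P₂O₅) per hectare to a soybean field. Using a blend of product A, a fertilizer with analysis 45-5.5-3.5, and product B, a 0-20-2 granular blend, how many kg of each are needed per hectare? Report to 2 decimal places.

259.78 kg product A, 633.46 kg product B

Per-hectare balance (a = product A, b = product B):
N: 0.45·a + 0·b = 116.9
P₂O₅: 0.055·a + 0.2·b = 140.98
Eliminate a: (row1) − 0.45/0.055·(row2) → -1.63636·b = -1036.57, so b = 633.461.
Back-substitute: a = (116.9 − 0·633.461) / 0.45 = 259.778.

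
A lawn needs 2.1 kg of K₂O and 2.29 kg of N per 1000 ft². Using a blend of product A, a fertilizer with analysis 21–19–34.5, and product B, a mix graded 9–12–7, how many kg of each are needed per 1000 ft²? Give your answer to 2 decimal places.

Per-1000 ft² balance (a = product A, b = product B):
K₂O: 0.345·a + 0.07·b = 2.1
N: 0.21·a + 0.09·b = 2.29
Eliminate b: (row1) − 0.07/0.09·(row2) → 0.181667·a = 0.318889, so a = 1.75535.
Then b = (2.29 − 0.21·1.75535) / 0.09 = 21.3486.

1.76 kg product A, 21.35 kg product B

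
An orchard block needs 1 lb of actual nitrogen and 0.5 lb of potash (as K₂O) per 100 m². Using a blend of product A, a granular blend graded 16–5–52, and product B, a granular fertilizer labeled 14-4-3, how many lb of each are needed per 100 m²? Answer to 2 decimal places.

0.59 lb product A, 6.47 lb product B

Per-100 m² balance (a = product A, b = product B):
N: 0.16·a + 0.14·b = 1
K₂O: 0.52·a + 0.03·b = 0.5
Solving simultaneously: a = 0.588235, b = 6.47059.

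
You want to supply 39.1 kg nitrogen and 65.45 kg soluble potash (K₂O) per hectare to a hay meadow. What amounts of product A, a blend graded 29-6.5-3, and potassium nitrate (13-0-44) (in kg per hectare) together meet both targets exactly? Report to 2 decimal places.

70.30 kg product A, 143.96 kg potassium nitrate

Per-hectare balance (a = product A, b = potassium nitrate):
N: 0.29·a + 0.13·b = 39.1
K₂O: 0.03·a + 0.44·b = 65.45
Eliminate b: (row1) − 0.13/0.44·(row2) → 0.281136·a = 19.7625, so a = 70.2951.
Then b = (65.45 − 0.03·70.2951) / 0.44 = 143.957.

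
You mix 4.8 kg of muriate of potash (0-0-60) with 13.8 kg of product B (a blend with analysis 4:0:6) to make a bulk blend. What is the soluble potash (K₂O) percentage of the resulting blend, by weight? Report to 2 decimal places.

Total mass = 4.8 + 13.8 = 18.6 kg.
K₂O mass = 60%×4.8 + 6%×13.8 = 3.708 kg.
% K₂O = 3.708 / 18.6 = 19.9355%.

19.94% K₂O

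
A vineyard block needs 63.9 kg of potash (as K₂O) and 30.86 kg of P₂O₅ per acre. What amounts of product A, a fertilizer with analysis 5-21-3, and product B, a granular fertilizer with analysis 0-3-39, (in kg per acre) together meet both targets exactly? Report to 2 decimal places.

Let a = kg of product A, b = kg of product B (per acre).
K₂O: 0.03·a + 0.39·b = 63.9
P₂O₅: 0.21·a + 0.03·b = 30.86
Eliminate b: (row1) − 0.39/0.03·(row2) → -2.7·a = -337.28, so a = 124.919.
Then b = (30.86 − 0.21·124.919) / 0.03 = 154.237.

124.92 kg product A, 154.24 kg product B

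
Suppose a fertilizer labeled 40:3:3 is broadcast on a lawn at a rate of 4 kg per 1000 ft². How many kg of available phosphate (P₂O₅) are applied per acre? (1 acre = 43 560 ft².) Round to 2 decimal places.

5.23 kg P₂O₅ per acre

P₂O₅ per 1000 ft² = 4 × 3% = 0.12 kg.
Convert to per acre: 0.12 × 43.56 = 5.2272 kg.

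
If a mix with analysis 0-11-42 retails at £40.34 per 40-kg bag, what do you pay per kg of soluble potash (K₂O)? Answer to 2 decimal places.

K₂O in bag = 40 × 42% = 16.8 kg.
Cost per kg K₂O = £40.34 / 16.8 = £2.4012.

£2.40 per kg K₂O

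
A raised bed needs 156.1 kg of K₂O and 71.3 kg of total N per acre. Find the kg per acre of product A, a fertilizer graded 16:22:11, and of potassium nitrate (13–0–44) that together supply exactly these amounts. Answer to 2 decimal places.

197.49 kg product A, 305.40 kg potassium nitrate

Let a = kg of product A, b = kg of potassium nitrate (per acre).
K₂O: 0.11·a + 0.44·b = 156.1
N: 0.16·a + 0.13·b = 71.3
Solving simultaneously: a = 197.487, b = 305.401.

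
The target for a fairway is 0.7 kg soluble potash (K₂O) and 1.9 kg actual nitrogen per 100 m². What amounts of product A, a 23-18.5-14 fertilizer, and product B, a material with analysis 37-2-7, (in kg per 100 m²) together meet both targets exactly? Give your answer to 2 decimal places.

Let a = kg of product A, b = kg of product B (per 100 m²).
K₂O: 0.14·a + 0.07·b = 0.7
N: 0.23·a + 0.37·b = 1.9
Eliminate b: (row1) − 0.07/0.37·(row2) → 0.0964865·a = 0.340541, so a = 3.52941.
Then b = (1.9 − 0.23·3.52941) / 0.37 = 2.94118.

3.53 kg product A, 2.94 kg product B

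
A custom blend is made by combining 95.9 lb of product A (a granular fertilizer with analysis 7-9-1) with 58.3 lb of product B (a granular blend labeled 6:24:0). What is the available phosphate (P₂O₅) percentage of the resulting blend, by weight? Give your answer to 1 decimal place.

Total mass = 95.9 + 58.3 = 154.2 lb.
P₂O₅ mass = 9%×95.9 + 24%×58.3 = 22.623 lb.
% P₂O₅ = 22.623 / 154.2 = 14.6712%.

14.7% P₂O₅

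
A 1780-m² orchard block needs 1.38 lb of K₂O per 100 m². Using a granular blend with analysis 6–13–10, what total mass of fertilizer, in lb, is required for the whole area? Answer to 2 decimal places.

Product per 100 m² = 1.38 / 10% = 13.8 lb.
Total product = 13.8 × 1780 / 100 = 245.64 lb.

245.64 lb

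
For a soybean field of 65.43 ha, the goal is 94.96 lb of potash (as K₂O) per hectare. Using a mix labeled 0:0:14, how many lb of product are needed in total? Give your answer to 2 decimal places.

44380.23 lb

Product per hectare = 94.96 / 14% = 678.286 lb.
Total product = 678.286 × 65.43 = 44380.234 lb.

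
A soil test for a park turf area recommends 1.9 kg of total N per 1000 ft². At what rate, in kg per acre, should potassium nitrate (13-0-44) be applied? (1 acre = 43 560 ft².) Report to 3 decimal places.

636.646 kg of product per acre

Product per 1000 ft² = 1.9 / 13% = 14.6154 kg.
Convert to per acre: 14.6154 × 43.56 = 636.6462 kg.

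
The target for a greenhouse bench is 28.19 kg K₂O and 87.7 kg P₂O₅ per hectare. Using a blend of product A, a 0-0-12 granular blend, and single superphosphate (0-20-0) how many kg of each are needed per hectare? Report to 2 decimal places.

234.92 kg product A, 438.50 kg single superphosphate

Let a = kg of product A, b = kg of single superphosphate (per hectare).
K₂O: 0.12·a + 0·b = 28.19
P₂O₅: 0·a + 0.2·b = 87.7
Solving simultaneously: a = 234.917, b = 438.5.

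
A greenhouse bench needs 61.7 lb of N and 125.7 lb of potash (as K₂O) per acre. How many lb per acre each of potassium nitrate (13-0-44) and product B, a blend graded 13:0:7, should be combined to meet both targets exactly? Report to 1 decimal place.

With a, b = lb per acre of potassium nitrate and product B:
N: 0.13·a + 0.13·b = 61.7
K₂O: 0.44·a + 0.07·b = 125.7
Eliminate b: (row1) − 0.13/0.07·(row2) → -0.687143·a = -171.743, so a = 249.938.
Then b = (125.7 − 0.44·249.938) / 0.07 = 224.678.

249.9 lb potassium nitrate, 224.7 lb product B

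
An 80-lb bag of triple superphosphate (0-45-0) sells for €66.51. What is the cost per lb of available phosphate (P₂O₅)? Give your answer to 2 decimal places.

€1.85 per lb P₂O₅

P₂O₅ in bag = 80 × 45% = 36 lb.
Cost per lb P₂O₅ = €66.51 / 36 = €1.8475.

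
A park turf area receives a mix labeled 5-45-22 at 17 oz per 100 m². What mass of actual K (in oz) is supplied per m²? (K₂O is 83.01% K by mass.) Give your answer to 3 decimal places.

0.031 oz K per sq m

K₂O per 100 m² = 17 × 22% = 3.74 oz.
Elemental K = 3.74 × 0.8301 = 3.10457 oz per 100 m².
Convert to per m²: 3.10457 × 0.01 = 0.0310457 oz.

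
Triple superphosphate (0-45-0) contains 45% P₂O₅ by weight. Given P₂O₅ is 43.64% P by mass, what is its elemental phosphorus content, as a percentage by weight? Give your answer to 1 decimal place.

19.6% P

%P = 45 × 0.4364 = 19.638%.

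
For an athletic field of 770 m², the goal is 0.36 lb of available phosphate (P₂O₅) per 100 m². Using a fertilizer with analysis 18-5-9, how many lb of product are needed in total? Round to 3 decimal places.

Product per 100 m² = 0.36 / 5% = 7.2 lb.
Total product = 7.2 × 770 / 100 = 55.44 lb.

55.440 lb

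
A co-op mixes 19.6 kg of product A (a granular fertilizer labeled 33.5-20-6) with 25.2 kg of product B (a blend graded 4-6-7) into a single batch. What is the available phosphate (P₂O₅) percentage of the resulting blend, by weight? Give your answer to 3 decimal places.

Total mass = 19.6 + 25.2 = 44.8 kg.
P₂O₅ mass = 20%×19.6 + 6%×25.2 = 5.432 kg.
% P₂O₅ = 5.432 / 44.8 = 12.125%.

12.125% P₂O₅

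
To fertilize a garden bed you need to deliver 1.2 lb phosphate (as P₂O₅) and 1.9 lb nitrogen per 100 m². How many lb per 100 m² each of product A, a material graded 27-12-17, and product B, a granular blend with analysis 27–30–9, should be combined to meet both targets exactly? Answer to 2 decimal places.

5.06 lb product A, 1.98 lb product B

Per-100 m² balance (a = product A, b = product B):
P₂O₅: 0.12·a + 0.3·b = 1.2
N: 0.27·a + 0.27·b = 1.9
Eliminate b: (row1) − 0.3/0.27·(row2) → -0.18·a = -0.911111, so a = 5.06173.
Then b = (1.9 − 0.27·5.06173) / 0.27 = 1.97531.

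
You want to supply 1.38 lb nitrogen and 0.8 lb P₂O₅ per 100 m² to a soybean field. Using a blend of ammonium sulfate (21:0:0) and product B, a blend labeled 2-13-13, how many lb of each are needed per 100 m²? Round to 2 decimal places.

Per-100 m² balance (a = ammonium sulfate, b = product B):
N: 0.21·a + 0.02·b = 1.38
P₂O₅: 0·a + 0.13·b = 0.8
Solving simultaneously: a = 5.98535, b = 6.15385.

5.99 lb ammonium sulfate, 6.15 lb product B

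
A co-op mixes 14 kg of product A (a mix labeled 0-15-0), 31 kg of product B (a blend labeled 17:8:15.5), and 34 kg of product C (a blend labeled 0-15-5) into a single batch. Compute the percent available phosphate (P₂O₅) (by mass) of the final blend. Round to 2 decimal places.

Total mass = 14 + 31 + 34 = 79 kg.
P₂O₅ mass = 15%×14 + 8%×31 + 15%×34 = 9.68 kg.
% P₂O₅ = 9.68 / 79 = 12.2532%.

12.25% P₂O₅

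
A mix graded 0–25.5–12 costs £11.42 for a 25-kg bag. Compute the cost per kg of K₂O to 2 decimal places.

£3.81 per kg K₂O

K₂O in bag = 25 × 12% = 3 kg.
Cost per kg K₂O = £11.42 / 3 = £3.8067.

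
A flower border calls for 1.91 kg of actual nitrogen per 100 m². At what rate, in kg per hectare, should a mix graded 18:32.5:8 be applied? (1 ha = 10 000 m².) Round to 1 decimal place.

1061.1 kg of product per hectare

Product per 100 m² = 1.91 / 18% = 10.6111 kg.
Convert to per hectare: 10.6111 × 100 = 1061.11 kg.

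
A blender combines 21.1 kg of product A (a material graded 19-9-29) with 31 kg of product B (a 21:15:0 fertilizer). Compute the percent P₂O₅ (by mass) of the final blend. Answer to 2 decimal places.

12.57% P₂O₅

Total mass = 21.1 + 31 = 52.1 kg.
P₂O₅ mass = 9%×21.1 + 15%×31 = 6.549 kg.
% P₂O₅ = 6.549 / 52.1 = 12.5701%.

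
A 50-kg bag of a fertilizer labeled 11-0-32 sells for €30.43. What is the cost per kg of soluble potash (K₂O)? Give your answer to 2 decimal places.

K₂O in bag = 50 × 32% = 16 kg.
Cost per kg K₂O = €30.43 / 16 = €1.9019.

€1.90 per kg K₂O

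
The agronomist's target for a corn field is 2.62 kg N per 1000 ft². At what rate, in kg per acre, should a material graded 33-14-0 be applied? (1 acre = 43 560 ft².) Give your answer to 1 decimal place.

Product per 1000 ft² = 2.62 / 33% = 7.93939 kg.
Convert to per acre: 7.93939 × 43.56 = 345.84 kg.

345.8 kg of product per acre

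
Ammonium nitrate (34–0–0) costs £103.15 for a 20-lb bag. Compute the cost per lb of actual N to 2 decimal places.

N in bag = 20 × 34% = 6.8 lb.
Cost per lb N = £103.15 / 6.8 = £15.1691.

£15.17 per lb N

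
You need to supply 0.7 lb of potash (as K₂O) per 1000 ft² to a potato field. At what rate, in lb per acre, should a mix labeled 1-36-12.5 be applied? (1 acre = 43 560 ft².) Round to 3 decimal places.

243.936 lb of product per acre

Product per 1000 ft² = 0.7 / 12.5% = 5.6 lb.
Convert to per acre: 5.6 × 43.56 = 243.936 lb.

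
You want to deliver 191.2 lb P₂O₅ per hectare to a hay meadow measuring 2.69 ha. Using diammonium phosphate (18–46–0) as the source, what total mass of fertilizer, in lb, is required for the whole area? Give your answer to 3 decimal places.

1118.104 lb

Product per hectare = 191.2 / 46% = 415.652 lb.
Total product = 415.652 × 2.69 = 1118.1043 lb.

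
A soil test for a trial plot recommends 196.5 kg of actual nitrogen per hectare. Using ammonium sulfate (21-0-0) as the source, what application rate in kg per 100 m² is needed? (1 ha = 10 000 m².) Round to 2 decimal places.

Product per hectare = 196.5 / 21% = 935.714 kg.
Convert to per 100 m²: 935.714 × 0.01 = 9.35714 kg.

9.36 kg of product per hundred sq m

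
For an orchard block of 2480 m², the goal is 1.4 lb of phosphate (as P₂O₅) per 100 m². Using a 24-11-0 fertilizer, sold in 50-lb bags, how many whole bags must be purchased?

7 bags

Product per 100 m² = 1.4 / 11% = 12.7273 lb.
Total product = 12.7273 × 2480 / 100 = 315.636 lb.
Bags = ⌈315.636 / 50⌉ = 7.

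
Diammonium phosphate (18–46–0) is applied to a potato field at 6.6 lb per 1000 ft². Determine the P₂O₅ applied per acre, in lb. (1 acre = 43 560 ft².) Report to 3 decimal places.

P₂O₅ per 1000 ft² = 6.6 × 46% = 3.036 lb.
Convert to per acre: 3.036 × 43.56 = 132.2482 lb.

132.248 lb P₂O₅ per acre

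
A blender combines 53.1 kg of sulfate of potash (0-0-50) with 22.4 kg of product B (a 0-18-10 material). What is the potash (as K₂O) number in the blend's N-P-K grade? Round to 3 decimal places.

Total mass = 53.1 + 22.4 = 75.5 kg.
K₂O mass = 50%×53.1 + 10%×22.4 = 28.79 kg.
% K₂O = 28.79 / 75.5 = 38.13245%.

38.132% K₂O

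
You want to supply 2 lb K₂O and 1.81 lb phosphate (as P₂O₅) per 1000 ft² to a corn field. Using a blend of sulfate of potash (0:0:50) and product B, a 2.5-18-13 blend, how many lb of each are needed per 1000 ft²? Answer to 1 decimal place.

1.4 lb sulfate of potash, 10.1 lb product B

Let a = lb of sulfate of potash, b = lb of product B (per 1000 ft²).
K₂O: 0.5·a + 0.13·b = 2
P₂O₅: 0·a + 0.18·b = 1.81
Solving simultaneously: a = 1.38556, b = 10.0556.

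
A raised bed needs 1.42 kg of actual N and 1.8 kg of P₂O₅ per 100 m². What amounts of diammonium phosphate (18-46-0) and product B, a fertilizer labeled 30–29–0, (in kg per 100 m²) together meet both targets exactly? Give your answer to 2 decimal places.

1.49 kg diammonium phosphate, 3.84 kg product B

With a, b = kg per 100 m² of diammonium phosphate and product B:
N: 0.18·a + 0.3·b = 1.42
P₂O₅: 0.46·a + 0.29·b = 1.8
Eliminate a: (row1) − 0.18/0.46·(row2) → 0.186522·b = 0.715652, so b = 3.83683.
Back-substitute: a = (1.42 − 0.3·3.83683) / 0.18 = 1.49417.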